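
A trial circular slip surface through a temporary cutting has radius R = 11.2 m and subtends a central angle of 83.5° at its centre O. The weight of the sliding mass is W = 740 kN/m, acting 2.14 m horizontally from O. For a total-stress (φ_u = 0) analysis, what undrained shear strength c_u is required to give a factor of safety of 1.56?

c_u = 13.5 kPa

FS = c_u·L_a·R / (W·d), so c_u = FS·W·d / (L_a·R).
Arc length L_a = R·θ = 11.2·(83.5°·π/180) = 11.2·1.4573 = 16.32 m
c_u = 1.56·740·2.14 / (16.32·11.2) = 2470.4 / 182.81 = 13.51 kPa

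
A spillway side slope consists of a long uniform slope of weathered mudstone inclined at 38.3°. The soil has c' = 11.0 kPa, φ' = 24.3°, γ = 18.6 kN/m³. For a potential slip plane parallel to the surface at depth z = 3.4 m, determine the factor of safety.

For an infinite slope with a slip plane parallel to the surface (no pore pressure): FS = [c' + γz cos²β tanφ'] / [γz sinβ cosβ].
γz = 18.6·3.4 = 63.24 kN/m²
Numerator = 11.0 + 63.24·cos²38.3°·tan24.3° = 11.0 + 63.24·0.6159·0.4515 = 28.586 kPa
Denominator = 63.24·sin38.3°·cos38.3° = 63.24·0.6198·0.7848 = 30.759 kPa
FS = 28.586 / 30.759 = 0.929

FS = 0.93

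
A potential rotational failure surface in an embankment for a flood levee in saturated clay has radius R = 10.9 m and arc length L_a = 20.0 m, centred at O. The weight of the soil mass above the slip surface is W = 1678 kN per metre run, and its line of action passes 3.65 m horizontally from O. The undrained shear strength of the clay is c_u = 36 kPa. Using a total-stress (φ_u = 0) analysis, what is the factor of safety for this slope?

Taking moments about the centre O, the resisting moment is provided by the undrained shear strength acting along the arc:
M_R = c_u·L_a·R = 36·20.00·10.9 = 7848.0 kN·m/m
M_D = W·d = 1678·3.65 = 6124.7 kN·m/m
FS = M_R / M_D = 7848.0 / 6124.7 = 1.281

FS = 1.28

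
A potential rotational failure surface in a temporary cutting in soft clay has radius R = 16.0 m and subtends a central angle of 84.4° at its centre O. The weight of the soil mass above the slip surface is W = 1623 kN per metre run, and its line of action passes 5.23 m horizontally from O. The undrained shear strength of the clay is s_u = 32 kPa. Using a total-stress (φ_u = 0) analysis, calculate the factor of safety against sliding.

FS = 1.42

Taking moments about the centre O, the resisting moment is provided by the undrained shear strength acting along the arc:
Arc length L_a = R·θ = 16.0·(84.4°·π/180) = 16.0·1.4731 = 23.57 m
M_R = s_u·L_a·R = 32·23.57·16.0 = 12067.3 kN·m/m
M_D = W·d = 1623·5.23 = 8488.3 kN·m/m
FS = M_R / M_D = 12067.3 / 8488.3 = 1.422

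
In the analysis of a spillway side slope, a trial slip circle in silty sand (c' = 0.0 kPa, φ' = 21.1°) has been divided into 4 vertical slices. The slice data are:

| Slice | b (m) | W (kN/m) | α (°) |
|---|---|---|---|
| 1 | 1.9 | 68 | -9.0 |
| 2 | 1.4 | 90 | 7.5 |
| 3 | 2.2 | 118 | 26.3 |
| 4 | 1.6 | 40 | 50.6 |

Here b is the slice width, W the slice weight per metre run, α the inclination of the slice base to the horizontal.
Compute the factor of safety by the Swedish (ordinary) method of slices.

Ordinary method of slices: FS = Σ[c'·Δl_i + (W_i cosα_i)·tanφ'] / Σ W_i sinα_i, with Δl_i = b_i / cosα_i.
Slice 1: Δl = 1.9/cos(-9.0°) = 1.924 m; N'_1 = 68·cos(-9.0°) = 67.2; c'Δl = 0.00; W sinα = -10.6
Slice 2: Δl = 1.4/cos7.5° = 1.412 m; N'_2 = 90·cos7.5° = 89.2; c'Δl = 0.00; W sinα = 11.7
Slice 3: Δl = 2.2/cos26.3° = 2.454 m; N'_3 = 118·cos26.3° = 105.8; c'Δl = 0.00; W sinα = 52.3
Slice 4: Δl = 1.6/cos50.6° = 2.521 m; N'_4 = 40·cos50.6° = 25.4; c'Δl = 0.00; W sinα = 30.9
Σc'Δl = 0.0 kN/m; ΣN' = 287.6 kN/m; ΣW sinα = 84.3 kN/m
Resisting = 0.0 + 287.6·tan21.1° = 0.0 + 111.0 = 111.0 kN/m
FS = 111.0 / 84.3 = 1.316

FS = 1.32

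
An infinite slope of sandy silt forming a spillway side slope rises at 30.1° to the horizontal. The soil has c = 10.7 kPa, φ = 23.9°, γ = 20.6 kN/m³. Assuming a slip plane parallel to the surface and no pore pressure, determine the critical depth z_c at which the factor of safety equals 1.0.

Setting FS = 1.00 in FS = [c + γz cos²β tanφ] / [γz sinβ cosβ] and solving for z:
z = c / [γ cosβ (FS·sinβ − cosβ·tanφ)]
  = 10.7 / [20.6·cos30.1°·(1.00·sin30.1° − cos30.1°·tan23.9°)]
  = 10.7 / [20.6·0.8652·(1.00·0.5015 − 0.8652·0.4431)]
  = 10.7 / 2.1053 = 5.082 m

z_c = 5.08 m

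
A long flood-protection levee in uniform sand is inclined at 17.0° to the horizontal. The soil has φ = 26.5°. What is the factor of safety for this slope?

For a dry cohesionless infinite slope the factor of safety is FS = tanφ / tanβ.
FS = tan26.5° / tan17.0° = 0.4986 / 0.3057 = 1.631

FS = 1.63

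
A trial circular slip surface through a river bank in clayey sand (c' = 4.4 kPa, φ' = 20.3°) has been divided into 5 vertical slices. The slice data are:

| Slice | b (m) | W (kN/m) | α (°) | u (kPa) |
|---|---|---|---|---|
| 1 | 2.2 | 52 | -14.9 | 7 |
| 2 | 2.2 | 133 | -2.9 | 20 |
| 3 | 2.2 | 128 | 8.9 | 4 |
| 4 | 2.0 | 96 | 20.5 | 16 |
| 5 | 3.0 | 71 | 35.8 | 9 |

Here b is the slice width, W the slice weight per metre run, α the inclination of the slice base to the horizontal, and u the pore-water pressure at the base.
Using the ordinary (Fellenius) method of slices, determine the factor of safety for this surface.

Ordinary method of slices: FS = Σ[c'·Δl_i + (W_i cosα_i − u_i·Δl_i)·tanφ'] / Σ W_i sinα_i, with Δl_i = b_i / cosα_i.
Slice 1: Δl = 2.2/cos(-14.9°) = 2.277 m; N'_1 = 52·cos(-14.9°) − 7·2.277 = 34.3; c'Δl = 10.02; W sinα = -13.4
Slice 2: Δl = 2.2/cos(-2.9°) = 2.203 m; N'_2 = 133·cos(-2.9°) − 20·2.203 = 88.8; c'Δl = 9.69; W sinα = -6.7
Slice 3: Δl = 2.2/cos8.9° = 2.227 m; N'_3 = 128·cos8.9° − 4·2.227 = 117.6; c'Δl = 9.80; W sinα = 19.8
Slice 4: Δl = 2.0/cos20.5° = 2.135 m; N'_4 = 96·cos20.5° − 16·2.135 = 55.8; c'Δl = 9.39; W sinα = 33.6
Slice 5: Δl = 3.0/cos35.8° = 3.699 m; N'_5 = 71·cos35.8° − 9·3.699 = 24.3; c'Δl = 16.27; W sinα = 41.5
Σc'Δl = 55.2 kN/m; ΣN' = 320.7 kN/m; ΣW sinα = 74.9 kN/m
Resisting = 55.2 + 320.7·tan20.3° = 55.2 + 118.6 = 173.8 kN/m
FS = 173.8 / 74.9 = 2.322

FS = 2.32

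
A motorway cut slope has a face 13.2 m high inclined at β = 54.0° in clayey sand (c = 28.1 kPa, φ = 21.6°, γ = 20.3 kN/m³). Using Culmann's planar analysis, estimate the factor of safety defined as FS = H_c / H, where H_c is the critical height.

FS = 2.03

H_c = (4c/γ) · sinβ cosφ / [1 − cos(β − φ)]
    = (4·28.1/20.3) · sin54.0°·cos21.6° / [1 − cos32.4°]
    = 5.537 · 0.7522 / 0.1557 = 26.75 m
FS = H_c / H = 26.75 / 13.2 = 2.027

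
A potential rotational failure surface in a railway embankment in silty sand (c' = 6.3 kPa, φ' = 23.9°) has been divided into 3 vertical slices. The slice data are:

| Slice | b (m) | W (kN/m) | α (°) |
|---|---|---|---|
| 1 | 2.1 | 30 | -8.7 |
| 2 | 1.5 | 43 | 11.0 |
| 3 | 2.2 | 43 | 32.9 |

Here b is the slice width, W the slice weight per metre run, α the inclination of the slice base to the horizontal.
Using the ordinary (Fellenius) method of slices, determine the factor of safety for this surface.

FS = 3.23

Ordinary method of slices: FS = Σ[c'·Δl_i + (W_i cosα_i)·tanφ'] / Σ W_i sinα_i, with Δl_i = b_i / cosα_i.
Slice 1: Δl = 2.1/cos(-8.7°) = 2.124 m; N'_1 = 30·cos(-8.7°) = 29.7; c'Δl = 13.38; W sinα = -4.5
Slice 2: Δl = 1.5/cos11.0° = 1.528 m; N'_2 = 43·cos11.0° = 42.2; c'Δl = 9.63; W sinα = 8.2
Slice 3: Δl = 2.2/cos32.9° = 2.620 m; N'_3 = 43·cos32.9° = 36.1; c'Δl = 16.51; W sinα = 23.4
Σc'Δl = 39.5 kN/m; ΣN' = 108.0 kN/m; ΣW sinα = 27.0 kN/m
Resisting = 39.5 + 108.0·tan23.9° = 39.5 + 47.8 = 87.4 kN/m
FS = 87.4 / 27.0 = 3.233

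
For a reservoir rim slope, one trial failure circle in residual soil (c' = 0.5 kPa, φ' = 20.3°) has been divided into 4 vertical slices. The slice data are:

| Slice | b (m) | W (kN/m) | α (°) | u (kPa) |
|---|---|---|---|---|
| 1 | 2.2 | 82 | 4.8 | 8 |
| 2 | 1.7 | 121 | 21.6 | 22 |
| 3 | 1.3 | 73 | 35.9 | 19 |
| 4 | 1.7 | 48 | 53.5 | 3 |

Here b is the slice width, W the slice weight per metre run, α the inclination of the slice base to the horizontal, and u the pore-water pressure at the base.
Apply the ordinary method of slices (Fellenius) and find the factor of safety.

FS = 0.55

Ordinary method of slices: FS = Σ[c'·Δl_i + (W_i cosα_i − u_i·Δl_i)·tanφ'] / Σ W_i sinα_i, with Δl_i = b_i / cosα_i.
Slice 1: Δl = 2.2/cos4.8° = 2.208 m; N'_1 = 82·cos4.8° − 8·2.208 = 64.1; c'Δl = 1.10; W sinα = 6.9
Slice 2: Δl = 1.7/cos21.6° = 1.828 m; N'_2 = 121·cos21.6° − 22·1.828 = 72.3; c'Δl = 0.91; W sinα = 44.5
Slice 3: Δl = 1.3/cos35.9° = 1.605 m; N'_3 = 73·cos35.9° − 19·1.605 = 28.6; c'Δl = 0.80; W sinα = 42.8
Slice 4: Δl = 1.7/cos53.5° = 2.858 m; N'_4 = 48·cos53.5° − 3·2.858 = 20.0; c'Δl = 1.43; W sinα = 38.6
Σc'Δl = 4.2 kN/m; ΣN' = 184.9 kN/m; ΣW sinα = 132.8 kN/m
Resisting = 4.2 + 184.9·tan20.3° = 4.2 + 68.4 = 72.7 kN/m
FS = 72.7 / 132.8 = 0.547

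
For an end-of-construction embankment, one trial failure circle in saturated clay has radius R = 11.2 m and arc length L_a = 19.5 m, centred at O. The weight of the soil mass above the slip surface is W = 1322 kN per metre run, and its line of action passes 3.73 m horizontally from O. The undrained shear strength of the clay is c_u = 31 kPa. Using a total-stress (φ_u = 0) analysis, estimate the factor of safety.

Taking moments about the centre O, the resisting moment is provided by the undrained shear strength acting along the arc:
M_R = c_u·L_a·R = 31·19.50·11.2 = 6770.4 kN·m/m
M_D = W·d = 1322·3.73 = 4931.1 kN·m/m
FS = M_R / M_D = 6770.4 / 4931.1 = 1.373

FS = 1.37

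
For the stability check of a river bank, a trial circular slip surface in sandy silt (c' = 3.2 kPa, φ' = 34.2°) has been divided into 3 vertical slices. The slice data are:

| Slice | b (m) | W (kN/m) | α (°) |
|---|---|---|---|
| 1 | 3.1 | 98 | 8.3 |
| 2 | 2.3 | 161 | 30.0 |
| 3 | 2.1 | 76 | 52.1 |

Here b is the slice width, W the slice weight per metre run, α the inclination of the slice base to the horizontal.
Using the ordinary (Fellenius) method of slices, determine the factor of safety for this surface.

FS = 1.43

Ordinary method of slices: FS = Σ[c'·Δl_i + (W_i cosα_i)·tanφ'] / Σ W_i sinα_i, with Δl_i = b_i / cosα_i.
Slice 1: Δl = 3.1/cos8.3° = 3.133 m; N'_1 = 98·cos8.3° = 97.0; c'Δl = 10.03; W sinα = 14.1
Slice 2: Δl = 2.3/cos30.0° = 2.656 m; N'_2 = 161·cos30.0° = 139.4; c'Δl = 8.50; W sinα = 80.5
Slice 3: Δl = 2.1/cos52.1° = 3.419 m; N'_3 = 76·cos52.1° = 46.7; c'Δl = 10.94; W sinα = 60.0
Σc'Δl = 29.5 kN/m; ΣN' = 283.1 kN/m; ΣW sinα = 154.6 kN/m
Resisting = 29.5 + 283.1·tan34.2° = 29.5 + 192.4 = 221.9 kN/m
FS = 221.9 / 154.6 = 1.435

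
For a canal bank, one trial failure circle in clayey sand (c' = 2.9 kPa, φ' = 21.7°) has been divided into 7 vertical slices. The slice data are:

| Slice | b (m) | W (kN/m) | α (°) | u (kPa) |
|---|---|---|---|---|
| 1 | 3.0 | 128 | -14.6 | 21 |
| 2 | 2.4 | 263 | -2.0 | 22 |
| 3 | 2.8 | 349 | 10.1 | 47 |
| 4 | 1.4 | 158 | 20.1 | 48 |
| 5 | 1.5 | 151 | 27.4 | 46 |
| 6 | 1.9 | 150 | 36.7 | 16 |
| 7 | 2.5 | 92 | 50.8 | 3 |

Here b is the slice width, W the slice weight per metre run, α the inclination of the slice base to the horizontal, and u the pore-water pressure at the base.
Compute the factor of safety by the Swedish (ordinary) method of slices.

FS = 1.14

Ordinary method of slices: FS = Σ[c'·Δl_i + (W_i cosα_i − u_i·Δl_i)·tanφ'] / Σ W_i sinα_i, with Δl_i = b_i / cosα_i.
Slice 1: Δl = 3.0/cos(-14.6°) = 3.100 m; N'_1 = 128·cos(-14.6°) − 21·3.100 = 58.8; c'Δl = 8.99; W sinα = -32.3
Slice 2: Δl = 2.4/cos(-2.0°) = 2.401 m; N'_2 = 263·cos(-2.0°) − 22·2.401 = 210.0; c'Δl = 6.96; W sinα = -9.2
Slice 3: Δl = 2.8/cos10.1° = 2.844 m; N'_3 = 349·cos10.1° − 47·2.844 = 209.9; c'Δl = 8.25; W sinα = 61.2
Slice 4: Δl = 1.4/cos20.1° = 1.491 m; N'_4 = 158·cos20.1° − 48·1.491 = 76.8; c'Δl = 4.32; W sinα = 54.3
Slice 5: Δl = 1.5/cos27.4° = 1.690 m; N'_5 = 151·cos27.4° − 46·1.690 = 56.3; c'Δl = 4.90; W sinα = 69.5
Slice 6: Δl = 1.9/cos36.7° = 2.370 m; N'_6 = 150·cos36.7° − 16·2.370 = 82.4; c'Δl = 6.87; W sinα = 89.6
Slice 7: Δl = 2.5/cos50.8° = 3.956 m; N'_7 = 92·cos50.8° − 3·3.956 = 46.3; c'Δl = 11.47; W sinα = 71.3
Σc'Δl = 51.8 kN/m; ΣN' = 740.5 kN/m; ΣW sinα = 304.5 kN/m
Resisting = 51.8 + 740.5·tan21.7° = 51.8 + 294.7 = 346.4 kN/m
FS = 346.4 / 304.5 = 1.138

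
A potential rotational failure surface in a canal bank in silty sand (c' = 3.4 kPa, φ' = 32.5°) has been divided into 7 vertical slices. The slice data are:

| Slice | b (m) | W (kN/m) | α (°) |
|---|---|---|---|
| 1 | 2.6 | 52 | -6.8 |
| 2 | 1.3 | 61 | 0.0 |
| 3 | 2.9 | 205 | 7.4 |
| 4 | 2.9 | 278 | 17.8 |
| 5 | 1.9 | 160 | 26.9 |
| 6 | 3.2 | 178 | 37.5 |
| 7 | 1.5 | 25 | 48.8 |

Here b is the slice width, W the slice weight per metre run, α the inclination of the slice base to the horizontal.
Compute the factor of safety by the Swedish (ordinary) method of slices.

FS = 2.05

Ordinary method of slices: FS = Σ[c'·Δl_i + (W_i cosα_i)·tanφ'] / Σ W_i sinα_i, with Δl_i = b_i / cosα_i.
Slice 1: Δl = 2.6/cos(-6.8°) = 2.618 m; N'_1 = 52·cos(-6.8°) = 51.6; c'Δl = 8.90; W sinα = -6.2
Slice 2: Δl = 1.3/cos0.0° = 1.300 m; N'_2 = 61·cos0.0° = 61.0; c'Δl = 4.42; W sinα = 0.0
Slice 3: Δl = 2.9/cos7.4° = 2.924 m; N'_3 = 205·cos7.4° = 203.3; c'Δl = 9.94; W sinα = 26.4
Slice 4: Δl = 2.9/cos17.8° = 3.046 m; N'_4 = 278·cos17.8° = 264.7; c'Δl = 10.36; W sinα = 85.0
Slice 5: Δl = 1.9/cos26.9° = 2.131 m; N'_5 = 160·cos26.9° = 142.7; c'Δl = 7.24; W sinα = 72.4
Slice 6: Δl = 3.2/cos37.5° = 4.034 m; N'_6 = 178·cos37.5° = 141.2; c'Δl = 13.71; W sinα = 108.4
Slice 7: Δl = 1.5/cos48.8° = 2.277 m; N'_7 = 25·cos48.8° = 16.5; c'Δl = 7.74; W sinα = 18.8
Σc'Δl = 62.3 kN/m; ΣN' = 881.0 kN/m; ΣW sinα = 304.8 kN/m
Resisting = 62.3 + 881.0·tan32.5° = 62.3 + 561.3 = 623.6 kN/m
FS = 623.6 / 304.8 = 2.046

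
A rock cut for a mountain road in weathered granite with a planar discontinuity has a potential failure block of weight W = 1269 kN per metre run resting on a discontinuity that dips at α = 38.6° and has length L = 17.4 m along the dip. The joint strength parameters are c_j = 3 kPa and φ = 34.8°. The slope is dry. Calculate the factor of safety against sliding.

FS = 0.94

Resolving the block weight along and normal to the plane and applying the Mohr–Coulomb strength on the joint:
N' = W cosα = 1269·cos38.6° = 991.7 kN/m
Driving force T = W sinα = 1269·sin38.6° = 791.7 kN/m
Resisting force R = c_j·L + N'·tanφ = 3·17.4 + 991.7·tan34.8° = 52.2 + 689.3 = 741.5 kN/m
FS = R / T = 741.5 / 791.7 = 0.937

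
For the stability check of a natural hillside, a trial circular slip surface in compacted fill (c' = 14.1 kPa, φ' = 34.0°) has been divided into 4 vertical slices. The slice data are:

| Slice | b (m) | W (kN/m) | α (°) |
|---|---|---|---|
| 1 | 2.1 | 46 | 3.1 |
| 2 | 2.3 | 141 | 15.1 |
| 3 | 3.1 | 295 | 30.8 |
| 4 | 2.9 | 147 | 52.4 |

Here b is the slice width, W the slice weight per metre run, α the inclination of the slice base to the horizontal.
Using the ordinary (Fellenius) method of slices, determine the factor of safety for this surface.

Ordinary method of slices: FS = Σ[c'·Δl_i + (W_i cosα_i)·tanφ'] / Σ W_i sinα_i, with Δl_i = b_i / cosα_i.
Slice 1: Δl = 2.1/cos3.1° = 2.103 m; N'_1 = 46·cos3.1° = 45.9; c'Δl = 29.65; W sinα = 2.5
Slice 2: Δl = 2.3/cos15.1° = 2.382 m; N'_2 = 141·cos15.1° = 136.1; c'Δl = 33.59; W sinα = 36.7
Slice 3: Δl = 3.1/cos30.8° = 3.609 m; N'_3 = 295·cos30.8° = 253.4; c'Δl = 50.89; W sinα = 151.1
Slice 4: Δl = 2.9/cos52.4° = 4.753 m; N'_4 = 147·cos52.4° = 89.7; c'Δl = 67.02; W sinα = 116.5
Σc'Δl = 181.1 kN/m; ΣN' = 525.1 kN/m; ΣW sinα = 306.7 kN/m
Resisting = 181.1 + 525.1·tan34.0° = 181.1 + 354.2 = 535.4 kN/m
FS = 535.4 / 306.7 = 1.745

FS = 1.75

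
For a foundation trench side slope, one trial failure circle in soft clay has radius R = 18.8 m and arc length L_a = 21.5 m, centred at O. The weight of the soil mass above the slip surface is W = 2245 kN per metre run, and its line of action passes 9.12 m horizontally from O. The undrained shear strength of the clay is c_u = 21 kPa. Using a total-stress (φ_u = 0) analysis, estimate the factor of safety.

Taking moments about the centre O, the resisting moment is provided by the undrained shear strength acting along the arc:
M_R = c_u·L_a·R = 21·21.50·18.8 = 8488.2 kN·m/m
M_D = W·d = 2245·9.12 = 20474.4 kN·m/m
FS = M_R / M_D = 8488.2 / 20474.4 = 0.415

FS = 0.41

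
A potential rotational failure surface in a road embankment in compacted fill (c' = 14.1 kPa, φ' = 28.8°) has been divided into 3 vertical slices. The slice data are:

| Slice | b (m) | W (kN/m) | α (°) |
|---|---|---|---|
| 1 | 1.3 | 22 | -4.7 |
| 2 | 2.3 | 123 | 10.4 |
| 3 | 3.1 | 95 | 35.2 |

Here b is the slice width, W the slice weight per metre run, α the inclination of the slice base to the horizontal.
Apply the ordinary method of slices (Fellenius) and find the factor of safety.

Ordinary method of slices: FS = Σ[c'·Δl_i + (W_i cosα_i)·tanφ'] / Σ W_i sinα_i, with Δl_i = b_i / cosα_i.
Slice 1: Δl = 1.3/cos(-4.7°) = 1.304 m; N'_1 = 22·cos(-4.7°) = 21.9; c'Δl = 18.39; W sinα = -1.8
Slice 2: Δl = 2.3/cos10.4° = 2.338 m; N'_2 = 123·cos10.4° = 121.0; c'Δl = 32.97; W sinα = 22.2
Slice 3: Δl = 3.1/cos35.2° = 3.794 m; N'_3 = 95·cos35.2° = 77.6; c'Δl = 53.49; W sinα = 54.8
Σc'Δl = 104.9 kN/m; ΣN' = 220.5 kN/m; ΣW sinα = 75.2 kN/m
Resisting = 104.9 + 220.5·tan28.8° = 104.9 + 121.2 = 226.1 kN/m
FS = 226.1 / 75.2 = 3.008

FS = 3.01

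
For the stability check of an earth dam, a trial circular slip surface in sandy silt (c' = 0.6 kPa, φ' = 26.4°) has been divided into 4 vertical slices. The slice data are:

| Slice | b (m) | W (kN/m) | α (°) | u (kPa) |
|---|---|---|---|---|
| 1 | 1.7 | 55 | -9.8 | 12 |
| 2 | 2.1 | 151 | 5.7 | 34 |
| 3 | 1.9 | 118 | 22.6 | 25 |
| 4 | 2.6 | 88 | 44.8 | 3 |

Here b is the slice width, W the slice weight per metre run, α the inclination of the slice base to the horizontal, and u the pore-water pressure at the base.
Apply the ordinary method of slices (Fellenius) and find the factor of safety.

FS = 1.02

Ordinary method of slices: FS = Σ[c'·Δl_i + (W_i cosα_i − u_i·Δl_i)·tanφ'] / Σ W_i sinα_i, with Δl_i = b_i / cosα_i.
Slice 1: Δl = 1.7/cos(-9.8°) = 1.725 m; N'_1 = 55·cos(-9.8°) − 12·1.725 = 33.5; c'Δl = 1.04; W sinα = -9.4
Slice 2: Δl = 2.1/cos5.7° = 2.110 m; N'_2 = 151·cos5.7° − 34·2.110 = 78.5; c'Δl = 1.27; W sinα = 15.0
Slice 3: Δl = 1.9/cos22.6° = 2.058 m; N'_3 = 118·cos22.6° − 25·2.058 = 57.5; c'Δl = 1.23; W sinα = 45.3
Slice 4: Δl = 2.6/cos44.8° = 3.664 m; N'_4 = 88·cos44.8° − 3·3.664 = 51.4; c'Δl = 2.20; W sinα = 62.0
Σc'Δl = 5.7 kN/m; ΣN' = 220.9 kN/m; ΣW sinα = 113.0 kN/m
Resisting = 5.7 + 220.9·tan26.4° = 5.7 + 109.7 = 115.4 kN/m
FS = 115.4 / 113.0 = 1.021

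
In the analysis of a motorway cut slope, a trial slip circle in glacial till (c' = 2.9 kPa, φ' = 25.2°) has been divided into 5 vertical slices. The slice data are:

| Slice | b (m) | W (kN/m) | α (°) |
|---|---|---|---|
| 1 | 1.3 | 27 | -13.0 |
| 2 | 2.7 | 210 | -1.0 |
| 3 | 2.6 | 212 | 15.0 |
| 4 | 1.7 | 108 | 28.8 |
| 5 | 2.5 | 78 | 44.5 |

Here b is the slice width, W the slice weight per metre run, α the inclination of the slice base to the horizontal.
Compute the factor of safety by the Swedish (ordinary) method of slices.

FS = 2.07

Ordinary method of slices: FS = Σ[c'·Δl_i + (W_i cosα_i)·tanφ'] / Σ W_i sinα_i, with Δl_i = b_i / cosα_i.
Slice 1: Δl = 1.3/cos(-13.0°) = 1.334 m; N'_1 = 27·cos(-13.0°) = 26.3; c'Δl = 3.87; W sinα = -6.1
Slice 2: Δl = 2.7/cos(-1.0°) = 2.700 m; N'_2 = 210·cos(-1.0°) = 210.0; c'Δl = 7.83; W sinα = -3.7
Slice 3: Δl = 2.6/cos15.0° = 2.692 m; N'_3 = 212·cos15.0° = 204.8; c'Δl = 7.81; W sinα = 54.9
Slice 4: Δl = 1.7/cos28.8° = 1.940 m; N'_4 = 108·cos28.8° = 94.6; c'Δl = 5.63; W sinα = 52.0
Slice 5: Δl = 2.5/cos44.5° = 3.505 m; N'_5 = 78·cos44.5° = 55.6; c'Δl = 10.16; W sinα = 54.7
Σc'Δl = 35.3 kN/m; ΣN' = 591.3 kN/m; ΣW sinα = 151.8 kN/m
Resisting = 35.3 + 591.3·tan25.2° = 35.3 + 278.3 = 313.6 kN/m
FS = 313.6 / 151.8 = 2.065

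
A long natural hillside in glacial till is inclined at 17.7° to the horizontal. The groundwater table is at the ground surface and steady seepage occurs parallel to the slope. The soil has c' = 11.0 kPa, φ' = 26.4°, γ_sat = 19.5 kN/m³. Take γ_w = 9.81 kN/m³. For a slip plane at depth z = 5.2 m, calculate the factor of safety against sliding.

FS = 1.15

With seepage parallel to the slope and the water table at the surface, the effective normal stress on the slip plane uses the buoyant unit weight γ' = γ_sat − γ_w while the driving shear stress uses γ_sat:
FS = [c' + γ' z cos²β tanφ'] / [γ_sat z sinβ cosβ]
γ' = 19.5 − 9.81 = 9.69 kN/m³
Numerator = 11.0 + 9.69·5.2·cos²17.7°·tan26.4° = 11.0 + 9.69·5.2·0.9076·0.4964 = 33.701 kPa
Denominator = 19.5·5.2·sin17.7°·cos17.7° = 19.5·5.2·0.3040·0.9527 = 29.370 kPa
FS = 33.701 / 29.370 = 1.147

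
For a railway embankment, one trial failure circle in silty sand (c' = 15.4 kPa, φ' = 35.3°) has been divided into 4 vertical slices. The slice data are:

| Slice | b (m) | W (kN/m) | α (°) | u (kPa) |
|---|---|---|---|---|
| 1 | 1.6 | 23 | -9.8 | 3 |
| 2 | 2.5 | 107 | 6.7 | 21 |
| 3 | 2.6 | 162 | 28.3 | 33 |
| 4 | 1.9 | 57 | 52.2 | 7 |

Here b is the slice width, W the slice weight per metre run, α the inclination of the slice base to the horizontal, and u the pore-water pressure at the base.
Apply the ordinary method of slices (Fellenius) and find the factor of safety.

Ordinary method of slices: FS = Σ[c'·Δl_i + (W_i cosα_i − u_i·Δl_i)·tanφ'] / Σ W_i sinα_i, with Δl_i = b_i / cosα_i.
Slice 1: Δl = 1.6/cos(-9.8°) = 1.624 m; N'_1 = 23·cos(-9.8°) − 3·1.624 = 17.8; c'Δl = 25.00; W sinα = -3.9
Slice 2: Δl = 2.5/cos6.7° = 2.517 m; N'_2 = 107·cos6.7° − 21·2.517 = 53.4; c'Δl = 38.76; W sinα = 12.5
Slice 3: Δl = 2.6/cos28.3° = 2.953 m; N'_3 = 162·cos28.3° − 33·2.953 = 45.2; c'Δl = 45.48; W sinα = 76.8
Slice 4: Δl = 1.9/cos52.2° = 3.100 m; N'_4 = 57·cos52.2° − 7·3.100 = 13.2; c'Δl = 47.74; W sinα = 45.0
Σc'Δl = 157.0 kN/m; ΣN' = 129.6 kN/m; ΣW sinα = 130.4 kN/m
Resisting = 157.0 + 129.6·tan35.3° = 157.0 + 91.8 = 248.8 kN/m
FS = 248.8 / 130.4 = 1.908

FS = 1.91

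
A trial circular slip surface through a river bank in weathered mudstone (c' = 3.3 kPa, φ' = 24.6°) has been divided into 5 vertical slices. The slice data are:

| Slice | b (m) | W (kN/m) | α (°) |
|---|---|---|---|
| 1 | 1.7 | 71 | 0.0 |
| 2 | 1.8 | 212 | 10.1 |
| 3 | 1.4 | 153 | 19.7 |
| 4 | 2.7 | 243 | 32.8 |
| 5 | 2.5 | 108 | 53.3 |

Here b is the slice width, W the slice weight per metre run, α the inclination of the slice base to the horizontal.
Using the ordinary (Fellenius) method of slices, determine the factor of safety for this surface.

Ordinary method of slices: FS = Σ[c'·Δl_i + (W_i cosα_i)·tanφ'] / Σ W_i sinα_i, with Δl_i = b_i / cosα_i.
Slice 1: Δl = 1.7/cos0.0° = 1.700 m; N'_1 = 71·cos0.0° = 71.0; c'Δl = 5.61; W sinα = 0.0
Slice 2: Δl = 1.8/cos10.1° = 1.828 m; N'_2 = 212·cos10.1° = 208.7; c'Δl = 6.03; W sinα = 37.2
Slice 3: Δl = 1.4/cos19.7° = 1.487 m; N'_3 = 153·cos19.7° = 144.0; c'Δl = 4.91; W sinα = 51.6
Slice 4: Δl = 2.7/cos32.8° = 3.212 m; N'_4 = 243·cos32.8° = 204.3; c'Δl = 10.60; W sinα = 131.6
Slice 5: Δl = 2.5/cos53.3° = 4.183 m; N'_5 = 108·cos53.3° = 64.5; c'Δl = 13.80; W sinα = 86.6
Σc'Δl = 41.0 kN/m; ΣN' = 692.6 kN/m; ΣW sinα = 307.0 kN/m
Resisting = 41.0 + 692.6·tan24.6° = 41.0 + 317.1 = 358.0 kN/m
FS = 358.0 / 307.0 = 1.166

FS = 1.17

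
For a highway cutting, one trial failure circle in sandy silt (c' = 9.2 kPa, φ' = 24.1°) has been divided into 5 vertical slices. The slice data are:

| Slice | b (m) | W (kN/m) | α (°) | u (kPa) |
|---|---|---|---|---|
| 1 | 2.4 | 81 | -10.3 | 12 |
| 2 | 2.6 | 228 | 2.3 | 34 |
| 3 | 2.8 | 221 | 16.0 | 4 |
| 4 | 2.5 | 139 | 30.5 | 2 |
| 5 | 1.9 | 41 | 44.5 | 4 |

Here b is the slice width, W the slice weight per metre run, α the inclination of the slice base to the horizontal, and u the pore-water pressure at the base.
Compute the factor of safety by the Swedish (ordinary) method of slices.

FS = 2.31

Ordinary method of slices: FS = Σ[c'·Δl_i + (W_i cosα_i − u_i·Δl_i)·tanφ'] / Σ W_i sinα_i, with Δl_i = b_i / cosα_i.
Slice 1: Δl = 2.4/cos(-10.3°) = 2.439 m; N'_1 = 81·cos(-10.3°) − 12·2.439 = 50.4; c'Δl = 22.44; W sinα = -14.5
Slice 2: Δl = 2.6/cos2.3° = 2.602 m; N'_2 = 228·cos2.3° − 34·2.602 = 139.3; c'Δl = 23.94; W sinα = 9.2
Slice 3: Δl = 2.8/cos16.0° = 2.913 m; N'_3 = 221·cos16.0° − 4·2.913 = 200.8; c'Δl = 26.80; W sinα = 60.9
Slice 4: Δl = 2.5/cos30.5° = 2.901 m; N'_4 = 139·cos30.5° − 2·2.901 = 114.0; c'Δl = 26.69; W sinα = 70.5
Slice 5: Δl = 1.9/cos44.5° = 2.664 m; N'_5 = 41·cos44.5° − 4·2.664 = 18.6; c'Δl = 24.51; W sinα = 28.7
Σc'Δl = 124.4 kN/m; ΣN' = 523.1 kN/m; ΣW sinα = 154.9 kN/m
Resisting = 124.4 + 523.1·tan24.1° = 124.4 + 234.0 = 358.4 kN/m
FS = 358.4 / 154.9 = 2.314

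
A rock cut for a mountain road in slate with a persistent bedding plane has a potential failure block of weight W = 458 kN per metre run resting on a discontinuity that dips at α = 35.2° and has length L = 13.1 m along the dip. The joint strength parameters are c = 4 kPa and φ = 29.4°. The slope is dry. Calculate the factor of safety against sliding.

Resolving the block weight along and normal to the plane and applying the Mohr–Coulomb strength on the joint:
N' = W cosα = 458·cos35.2° = 374.3 kN/m
Driving force T = W sinα = 458·sin35.2° = 264.0 kN/m
Resisting force R = c·L + N'·tanφ = 4·13.1 + 374.3·tan29.4° = 52.4 + 210.9 = 263.3 kN/m
FS = R / T = 263.3 / 264.0 = 0.997

FS = 1.00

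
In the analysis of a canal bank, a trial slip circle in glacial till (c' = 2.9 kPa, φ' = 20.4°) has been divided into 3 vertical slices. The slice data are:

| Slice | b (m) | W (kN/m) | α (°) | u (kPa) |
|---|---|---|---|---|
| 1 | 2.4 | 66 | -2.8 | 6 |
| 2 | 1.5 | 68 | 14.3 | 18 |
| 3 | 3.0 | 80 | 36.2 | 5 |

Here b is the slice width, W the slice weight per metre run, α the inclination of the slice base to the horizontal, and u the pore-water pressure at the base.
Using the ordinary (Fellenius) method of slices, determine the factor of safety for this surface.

FS = 1.19

Ordinary method of slices: FS = Σ[c'·Δl_i + (W_i cosα_i − u_i·Δl_i)·tanφ'] / Σ W_i sinα_i, with Δl_i = b_i / cosα_i.
Slice 1: Δl = 2.4/cos(-2.8°) = 2.403 m; N'_1 = 66·cos(-2.8°) − 6·2.403 = 51.5; c'Δl = 6.97; W sinα = -3.2
Slice 2: Δl = 1.5/cos14.3° = 1.548 m; N'_2 = 68·cos14.3° − 18·1.548 = 38.0; c'Δl = 4.49; W sinα = 16.8
Slice 3: Δl = 3.0/cos36.2° = 3.718 m; N'_3 = 80·cos36.2° − 5·3.718 = 46.0; c'Δl = 10.78; W sinα = 47.2
Σc'Δl = 22.2 kN/m; ΣN' = 135.5 kN/m; ΣW sinα = 60.8 kN/m
Resisting = 22.2 + 135.5·tan20.4° = 22.2 + 50.4 = 72.6 kN/m
FS = 72.6 / 60.8 = 1.194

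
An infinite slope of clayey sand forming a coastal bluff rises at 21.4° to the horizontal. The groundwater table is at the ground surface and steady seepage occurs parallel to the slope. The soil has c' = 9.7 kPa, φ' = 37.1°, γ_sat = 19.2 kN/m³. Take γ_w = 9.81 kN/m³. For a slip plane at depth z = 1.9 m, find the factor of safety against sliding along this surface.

FS = 1.73

With seepage parallel to the slope and the water table at the surface, the effective normal stress on the slip plane uses the buoyant unit weight γ' = γ_sat − γ_w while the driving shear stress uses γ_sat:
FS = [c' + γ' z cos²β tanφ'] / [γ_sat z sinβ cosβ]
γ' = 19.2 − 9.81 = 9.39 kN/m³
Numerator = 9.7 + 9.39·1.9·cos²21.4°·tan37.1° = 9.7 + 9.39·1.9·0.8669·0.7563 = 21.397 kPa
Denominator = 19.2·1.9·sin21.4°·cos21.4° = 19.2·1.9·0.3649·0.9311 = 12.393 kPa
FS = 21.397 / 12.393 = 1.727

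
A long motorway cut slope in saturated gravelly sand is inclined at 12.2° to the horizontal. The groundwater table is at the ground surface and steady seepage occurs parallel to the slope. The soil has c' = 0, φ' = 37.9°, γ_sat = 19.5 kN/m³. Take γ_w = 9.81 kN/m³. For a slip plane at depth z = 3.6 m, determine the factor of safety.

With seepage parallel to the slope and the water table at the surface, the effective normal stress on the slip plane uses the buoyant unit weight γ' = γ_sat − γ_w while the driving shear stress uses γ_sat:
FS = [c' + γ' z cos²β tanφ'] / [γ_sat z sinβ cosβ]
(For c' = 0 this reduces to FS = (γ'/γ_sat)·tanφ'/tanβ.)
γ' = 19.5 − 9.81 = 9.69 kN/m³
Numerator = 0.0 + 9.69·3.6·cos²12.2°·tan37.9° = 0.0 + 9.69·3.6·0.9553·0.7785 = 25.944 kPa
Denominator = 19.5·3.6·sin12.2°·cos12.2° = 19.5·3.6·0.2113·0.9774 = 14.500 kPa
FS = 25.944 / 14.500 = 1.789

FS = 1.79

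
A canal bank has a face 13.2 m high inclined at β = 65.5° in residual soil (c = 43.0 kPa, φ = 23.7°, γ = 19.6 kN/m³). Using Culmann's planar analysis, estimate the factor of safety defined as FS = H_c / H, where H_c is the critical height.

FS = 2.18

H_c = (4c/γ) · sinβ cosφ / [1 − cos(β − φ)]
    = (4·43.0/19.6) · sin65.5°·cos23.7° / [1 − cos41.8°]
    = 8.776 · 0.8332 / 0.2545 = 28.73 m
FS = H_c / H = 28.73 / 13.2 = 2.176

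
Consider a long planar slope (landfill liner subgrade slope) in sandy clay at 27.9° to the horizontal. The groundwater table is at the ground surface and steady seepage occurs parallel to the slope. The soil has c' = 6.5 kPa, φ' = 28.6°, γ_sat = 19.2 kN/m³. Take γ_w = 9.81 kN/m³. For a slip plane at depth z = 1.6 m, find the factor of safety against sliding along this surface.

With seepage parallel to the slope and the water table at the surface, the effective normal stress on the slip plane uses the buoyant unit weight γ' = γ_sat − γ_w while the driving shear stress uses γ_sat:
FS = [c' + γ' z cos²β tanφ'] / [γ_sat z sinβ cosβ]
γ' = 19.2 − 9.81 = 9.39 kN/m³
Numerator = 6.5 + 9.39·1.6·cos²27.9°·tan28.6° = 6.5 + 9.39·1.6·0.7810·0.5452 = 12.898 kPa
Denominator = 19.2·1.6·sin27.9°·cos27.9° = 19.2·1.6·0.4679·0.8838 = 12.704 kPa
FS = 12.898 / 12.704 = 1.015

FS = 1.02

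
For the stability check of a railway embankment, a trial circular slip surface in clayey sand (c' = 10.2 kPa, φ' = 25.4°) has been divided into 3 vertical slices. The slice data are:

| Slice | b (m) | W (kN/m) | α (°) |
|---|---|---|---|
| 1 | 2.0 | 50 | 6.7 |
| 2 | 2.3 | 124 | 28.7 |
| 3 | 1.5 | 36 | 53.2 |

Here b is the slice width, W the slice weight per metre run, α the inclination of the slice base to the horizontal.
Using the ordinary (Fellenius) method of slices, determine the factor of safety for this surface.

FS = 1.68

Ordinary method of slices: FS = Σ[c'·Δl_i + (W_i cosα_i)·tanφ'] / Σ W_i sinα_i, with Δl_i = b_i / cosα_i.
Slice 1: Δl = 2.0/cos6.7° = 2.014 m; N'_1 = 50·cos6.7° = 49.7; c'Δl = 20.54; W sinα = 5.8
Slice 2: Δl = 2.3/cos28.7° = 2.622 m; N'_2 = 124·cos28.7° = 108.8; c'Δl = 26.75; W sinα = 59.5
Slice 3: Δl = 1.5/cos53.2° = 2.504 m; N'_3 = 36·cos53.2° = 21.6; c'Δl = 25.54; W sinα = 28.8
Σc'Δl = 72.8 kN/m; ΣN' = 180.0 kN/m; ΣW sinα = 94.2 kN/m
Resisting = 72.8 + 180.0·tan25.4° = 72.8 + 85.5 = 158.3 kN/m
FS = 158.3 / 94.2 = 1.680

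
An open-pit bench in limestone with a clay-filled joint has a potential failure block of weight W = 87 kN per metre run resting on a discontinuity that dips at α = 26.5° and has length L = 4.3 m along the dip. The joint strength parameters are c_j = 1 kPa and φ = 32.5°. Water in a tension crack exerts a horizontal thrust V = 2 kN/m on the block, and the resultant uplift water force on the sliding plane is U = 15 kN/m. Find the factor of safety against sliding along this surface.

Resolving the block weight along and normal to the plane and applying the Mohr–Coulomb strength on the joint:
N' = W cosα − U − V sinα = 87·cos26.5° − 15 − 2·sin26.5° = 62.0 kN/m
Driving force T = W sinα + V cosα = 87·sin26.5° + 2·cos26.5° = 40.6 kN/m
Resisting force R = c_j·L + N'·tanφ = 1·4.3 + 62.0·tan32.5° = 4.3 + 39.5 = 43.8 kN/m
FS = R / T = 43.8 / 40.6 = 1.078

FS = 1.08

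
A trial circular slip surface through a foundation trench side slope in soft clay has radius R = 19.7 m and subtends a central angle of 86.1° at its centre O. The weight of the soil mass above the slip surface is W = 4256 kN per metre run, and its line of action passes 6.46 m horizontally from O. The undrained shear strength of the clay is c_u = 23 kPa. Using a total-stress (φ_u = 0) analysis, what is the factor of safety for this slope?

Taking moments about the centre O, the resisting moment is provided by the undrained shear strength acting along the arc:
Arc length L_a = R·θ = 19.7·(86.1°·π/180) = 19.7·1.5027 = 29.60 m
M_R = c_u·L_a·R = 23·29.60·19.7 = 13413.5 kN·m/m
M_D = W·d = 4256·6.46 = 27493.8 kN·m/m
FS = M_R / M_D = 13413.5 / 27493.8 = 0.488

FS = 0.49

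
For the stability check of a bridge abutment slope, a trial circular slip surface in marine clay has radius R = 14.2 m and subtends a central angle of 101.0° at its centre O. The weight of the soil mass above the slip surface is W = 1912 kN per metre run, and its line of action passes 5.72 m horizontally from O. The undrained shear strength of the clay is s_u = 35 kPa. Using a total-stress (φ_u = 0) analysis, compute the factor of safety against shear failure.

FS = 1.14

Taking moments about the centre O, the resisting moment is provided by the undrained shear strength acting along the arc:
Arc length L_a = R·θ = 14.2·(101.0°·π/180) = 14.2·1.7628 = 25.03 m
M_R = s_u·L_a·R = 35·25.03·14.2 = 12440.7 kN·m/m
M_D = W·d = 1912·5.72 = 10936.6 kN·m/m
FS = M_R / M_D = 12440.7 / 10936.6 = 1.138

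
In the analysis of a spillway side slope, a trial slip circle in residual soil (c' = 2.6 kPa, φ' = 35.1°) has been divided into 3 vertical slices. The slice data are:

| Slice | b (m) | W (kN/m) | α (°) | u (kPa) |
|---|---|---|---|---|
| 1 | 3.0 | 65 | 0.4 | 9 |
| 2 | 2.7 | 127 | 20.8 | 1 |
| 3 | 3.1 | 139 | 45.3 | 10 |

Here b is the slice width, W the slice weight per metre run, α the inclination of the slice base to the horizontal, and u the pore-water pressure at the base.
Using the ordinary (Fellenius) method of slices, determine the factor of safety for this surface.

Ordinary method of slices: FS = Σ[c'·Δl_i + (W_i cosα_i − u_i·Δl_i)·tanφ'] / Σ W_i sinα_i, with Δl_i = b_i / cosα_i.
Slice 1: Δl = 3.0/cos0.4° = 3.000 m; N'_1 = 65·cos0.4° − 9·3.000 = 38.0; c'Δl = 7.80; W sinα = 0.5
Slice 2: Δl = 2.7/cos20.8° = 2.888 m; N'_2 = 127·cos20.8° − 1·2.888 = 115.8; c'Δl = 7.51; W sinα = 45.1
Slice 3: Δl = 3.1/cos45.3° = 4.407 m; N'_3 = 139·cos45.3° − 10·4.407 = 53.7; c'Δl = 11.46; W sinα = 98.8
Σc'Δl = 26.8 kN/m; ΣN' = 207.5 kN/m; ΣW sinα = 144.4 kN/m
Resisting = 26.8 + 207.5·tan35.1° = 26.8 + 145.9 = 172.6 kN/m
FS = 172.6 / 144.4 = 1.196

FS = 1.20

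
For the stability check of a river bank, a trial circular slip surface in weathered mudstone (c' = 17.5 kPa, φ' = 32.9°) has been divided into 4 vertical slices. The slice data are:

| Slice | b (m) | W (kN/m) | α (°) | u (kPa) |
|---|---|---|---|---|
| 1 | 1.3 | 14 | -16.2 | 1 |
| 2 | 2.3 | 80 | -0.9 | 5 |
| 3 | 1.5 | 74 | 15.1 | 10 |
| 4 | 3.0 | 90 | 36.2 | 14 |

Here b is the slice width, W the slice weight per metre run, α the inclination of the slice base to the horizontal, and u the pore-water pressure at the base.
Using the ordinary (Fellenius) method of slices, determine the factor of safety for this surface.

FS = 3.83

Ordinary method of slices: FS = Σ[c'·Δl_i + (W_i cosα_i − u_i·Δl_i)·tanφ'] / Σ W_i sinα_i, with Δl_i = b_i / cosα_i.
Slice 1: Δl = 1.3/cos(-16.2°) = 1.354 m; N'_1 = 14·cos(-16.2°) − 1·1.354 = 12.1; c'Δl = 23.69; W sinα = -3.9
Slice 2: Δl = 2.3/cos(-0.9°) = 2.300 m; N'_2 = 80·cos(-0.9°) − 5·2.300 = 68.5; c'Δl = 40.25; W sinα = -1.3
Slice 3: Δl = 1.5/cos15.1° = 1.554 m; N'_3 = 74·cos15.1° − 10·1.554 = 55.9; c'Δl = 27.19; W sinα = 19.3
Slice 4: Δl = 3.0/cos36.2° = 3.718 m; N'_4 = 90·cos36.2° − 14·3.718 = 20.6; c'Δl = 65.06; W sinα = 53.2
Σc'Δl = 156.2 kN/m; ΣN' = 157.1 kN/m; ΣW sinα = 67.3 kN/m
Resisting = 156.2 + 157.1·tan32.9° = 156.2 + 101.6 = 257.8 kN/m
FS = 257.8 / 67.3 = 3.832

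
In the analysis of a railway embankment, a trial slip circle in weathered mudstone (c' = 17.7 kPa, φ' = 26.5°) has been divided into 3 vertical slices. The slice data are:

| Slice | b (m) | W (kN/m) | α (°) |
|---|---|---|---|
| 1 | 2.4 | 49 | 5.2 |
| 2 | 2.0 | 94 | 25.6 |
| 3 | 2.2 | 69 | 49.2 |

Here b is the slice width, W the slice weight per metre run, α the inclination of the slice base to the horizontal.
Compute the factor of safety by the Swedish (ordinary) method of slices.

Ordinary method of slices: FS = Σ[c'·Δl_i + (W_i cosα_i)·tanφ'] / Σ W_i sinα_i, with Δl_i = b_i / cosα_i.
Slice 1: Δl = 2.4/cos5.2° = 2.410 m; N'_1 = 49·cos5.2° = 48.8; c'Δl = 42.66; W sinα = 4.4
Slice 2: Δl = 2.0/cos25.6° = 2.218 m; N'_2 = 94·cos25.6° = 84.8; c'Δl = 39.25; W sinα = 40.6
Slice 3: Δl = 2.2/cos49.2° = 3.367 m; N'_3 = 69·cos49.2° = 45.1; c'Δl = 59.59; W sinα = 52.2
Σc'Δl = 141.5 kN/m; ΣN' = 178.7 kN/m; ΣW sinα = 97.3 kN/m
Resisting = 141.5 + 178.7·tan26.5° = 141.5 + 89.1 = 230.6 kN/m
FS = 230.6 / 97.3 = 2.370

FS = 2.37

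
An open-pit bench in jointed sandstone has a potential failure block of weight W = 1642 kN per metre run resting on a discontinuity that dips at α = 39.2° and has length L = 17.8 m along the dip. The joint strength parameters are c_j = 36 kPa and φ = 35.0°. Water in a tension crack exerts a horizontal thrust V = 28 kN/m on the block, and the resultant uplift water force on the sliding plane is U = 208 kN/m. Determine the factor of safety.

FS = 1.30

Resolving the block weight along and normal to the plane and applying the Mohr–Coulomb strength on the joint:
N' = W cosα − U − V sinα = 1642·cos39.2° − 208 − 28·sin39.2° = 1046.8 kN/m
Driving force T = W sinα + V cosα = 1642·sin39.2° + 28·cos39.2° = 1059.5 kN/m
Resisting force R = c_j·L + N'·tanφ = 36·17.8 + 1046.8·tan35.0° = 640.8 + 733.0 = 1373.8 kN/m
FS = R / T = 1373.8 / 1059.5 = 1.297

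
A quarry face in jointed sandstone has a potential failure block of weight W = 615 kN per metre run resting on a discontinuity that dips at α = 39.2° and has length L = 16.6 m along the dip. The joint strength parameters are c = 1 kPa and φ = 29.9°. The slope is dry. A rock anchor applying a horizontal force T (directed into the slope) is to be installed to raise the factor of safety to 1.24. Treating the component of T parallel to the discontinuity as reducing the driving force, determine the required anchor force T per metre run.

T = 144 kN/m

Resolving forces along and normal to the sliding plane, with the horizontal anchor force T adding T·sinα to the effective normal force and T·cosα acting up the plane against the driving force:
FS = [cL + (W cosα + T sinα) tanφ] / [W sinα − T cosα]
Without the anchor: N' = 476.6 kN/m, driving T_d = 388.7 kN/m, resisting R = 1·16.6 + 476.6·tan29.9° = 290.7 kN/m, FS = 0.75.
Setting FS = 1.24 and solving for T:
1.24·(388.7 − T cos39.2°) = 290.7 + T sin39.2°·tan29.9°
T·(sin39.2°·tan29.9° + 1.24·cos39.2°) = 1.24·388.7 − 290.7
T·(0.6320·0.5750 + 1.24·0.7749) = 482.0 − 290.7 = 191.3
T·1.3244 = 191.3
T = 144.5 kN/m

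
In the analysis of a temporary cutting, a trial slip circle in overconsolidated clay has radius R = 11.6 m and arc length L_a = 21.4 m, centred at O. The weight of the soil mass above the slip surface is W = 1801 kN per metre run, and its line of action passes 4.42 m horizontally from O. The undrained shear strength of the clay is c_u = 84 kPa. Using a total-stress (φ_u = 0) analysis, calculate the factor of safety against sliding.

FS = 2.62

Taking moments about the centre O, the resisting moment is provided by the undrained shear strength acting along the arc:
M_R = c_u·L_a·R = 84·21.40·11.6 = 20852.2 kN·m/m
M_D = W·d = 1801·4.42 = 7960.4 kN·m/m
FS = M_R / M_D = 20852.2 / 7960.4 = 2.619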